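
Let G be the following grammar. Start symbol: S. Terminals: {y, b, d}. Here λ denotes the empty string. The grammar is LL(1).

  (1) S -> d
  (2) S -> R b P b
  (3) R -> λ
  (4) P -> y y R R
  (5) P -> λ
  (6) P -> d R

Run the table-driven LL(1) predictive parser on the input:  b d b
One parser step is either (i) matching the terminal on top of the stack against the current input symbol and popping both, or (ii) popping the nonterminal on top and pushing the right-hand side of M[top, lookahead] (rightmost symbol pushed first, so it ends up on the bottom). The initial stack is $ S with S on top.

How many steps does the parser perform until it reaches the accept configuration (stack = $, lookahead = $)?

7

     Stack      Input    Action
  1  $ S        b d b $  expand S -> R b P b
  2  $ b P b R  b d b $  expand R -> λ
  3  $ b P b    b d b $  match b
  4  $ b P      d b $    expand P -> d R
  5  $ b R d    d b $    match d
  6  $ b R      b $      expand R -> λ
  7  $ b        b $      match b
Accept reached after 7 steps.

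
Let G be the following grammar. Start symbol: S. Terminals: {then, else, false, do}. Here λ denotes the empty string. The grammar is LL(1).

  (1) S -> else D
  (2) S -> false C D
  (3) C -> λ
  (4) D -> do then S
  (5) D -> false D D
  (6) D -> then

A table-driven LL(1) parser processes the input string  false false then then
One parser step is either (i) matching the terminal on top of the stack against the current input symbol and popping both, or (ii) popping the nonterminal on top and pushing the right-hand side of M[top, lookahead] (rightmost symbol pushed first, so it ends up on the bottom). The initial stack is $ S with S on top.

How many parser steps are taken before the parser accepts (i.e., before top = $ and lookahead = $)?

step 1: stack=$ S  input=false false then then $  — expand S -> false C D
step 2: stack=$ D C false  input=false false then then $  — match false
step 3: stack=$ D C  input=false then then $  — expand C -> λ
step 4: stack=$ D  input=false then then $  — expand D -> false D D
step 5: stack=$ D D false  input=false then then $  — match false
step 6: stack=$ D D  input=then then $  — expand D -> then
step 7: stack=$ D then  input=then then $  — match then
step 8: stack=$ D  input=then $  — expand D -> then
step 9: stack=$ then  input=then $  — match then
Accept reached after 9 steps.

9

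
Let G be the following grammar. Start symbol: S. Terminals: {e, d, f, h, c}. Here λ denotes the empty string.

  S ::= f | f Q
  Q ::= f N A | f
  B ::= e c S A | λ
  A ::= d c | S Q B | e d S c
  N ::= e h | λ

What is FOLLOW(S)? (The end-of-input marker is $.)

{$, c, d, e, f}

FIRST(S): from S::=f we get {f}; from S::=f Q we get {f}. So FIRST(S) = {f}.
FIRST(Q): from Q::=f N A we get {f}; from Q::=f we get {f}. So FIRST(Q) = {f}.
FIRST(B): from B::=e c S A we get {e}; from B::=λ we get {λ}. So FIRST(B) = {λ, e}.
FIRST(N): from N::=e h we get {e}; from N::=λ we get {λ}. So FIRST(N) = {λ, e}.
FIRST(A): from A::=d c we get {d}; from A::=S Q B we get {f}; from A::=e d S c we get {e}. So FIRST(A) = {d, e, f}.
FOLLOW(S) includes $ since S is the start symbol.
FOLLOW(S): in B::=e c S A, S is followed by A with FIRST {d, e, f}; in A::=S Q B, S is followed by Q B with FIRST {f}; in A::=e d S c, S is followed by c with FIRST {c}. Thus FOLLOW(S) = {$, c, d, e, f}.
FOLLOW(N): in Q::=f N A, N is followed by A with FIRST {d, e, f}. Thus FOLLOW(N) = {d, e, f}.
FOLLOW(Q): in S::=f Q, the suffix after Q is empty, so FOLLOW(Q) ⊇ FOLLOW(S) = {$, c, d, e, f}; in A::=S Q B, Q is followed by B with FIRST {λ, e}; in A::=S Q B, the suffix after Q is nullable, so FOLLOW(Q) ⊇ FOLLOW(A) = {$, c, d, e, f}. Thus FOLLOW(Q) = {$, c, d, e, f}.
FOLLOW(B): in A::=S Q B, the suffix after B is empty, so FOLLOW(B) ⊇ FOLLOW(A) = {$, c, d, e, f}. Thus FOLLOW(B) = {$, c, d, e, f}.
FOLLOW(A): in Q::=f N A, the suffix after A is empty, so FOLLOW(A) ⊇ FOLLOW(Q) = {$, c, d, e, f}; in B::=e c S A, the suffix after A is empty, so FOLLOW(A) ⊇ FOLLOW(B) = {$, c, d, e, f}. Thus FOLLOW(A) = {$, c, d, e, f}.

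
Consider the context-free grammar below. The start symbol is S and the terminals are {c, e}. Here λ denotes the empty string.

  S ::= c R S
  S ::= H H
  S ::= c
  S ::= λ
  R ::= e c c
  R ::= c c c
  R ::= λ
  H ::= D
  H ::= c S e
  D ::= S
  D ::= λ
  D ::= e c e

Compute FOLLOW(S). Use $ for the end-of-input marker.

FIRST(R): from R::=e c c we get {e}; from R::=c c c we get {c}; from R::=λ we get {λ}. So FIRST(R) = {λ, c, e}.
FIRST(S): from S::=c R S we get {c}; from S::=H H we get {λ, c, e}; from S::=c we get {c}; from S::=λ we get {λ}. So FIRST(S) = {λ, c, e}.
FIRST(D): from D::=S we get {λ, c, e}; from D::=λ we get {λ}; from D::=e c e we get {e}. So FIRST(D) = {λ, c, e}.
FIRST(H): from H::=D we get {λ, c, e}; from H::=c S e we get {c}. So FIRST(H) = {λ, c, e}.
FOLLOW(S) includes $ since S is the start symbol.
FOLLOW(S): in S::=c R S, the suffix after S is empty (adds nothing new); in H::=c S e, S is followed by e with FIRST {e}; in D::=S, the suffix after S is empty, so FOLLOW(S) ⊇ FOLLOW(D) = {$, c, e}. Thus FOLLOW(S) = {$, c, e}.
FOLLOW(R): in S::=c R S, R is followed by S with FIRST {λ, c, e}; in S::=c R S, the suffix after R is nullable, so FOLLOW(R) ⊇ FOLLOW(S) = {$, c, e}. Thus FOLLOW(R) = {$, c, e}.
FOLLOW(H): in S::=H H (occurrence 1), H is followed by H with FIRST {λ, c, e}; in S::=H H (occurrence 1), the suffix after H is nullable, so FOLLOW(H) ⊇ FOLLOW(S) = {$, c, e}; in S::=H H (occurrence 2), the suffix after H is empty, so FOLLOW(H) ⊇ FOLLOW(S) = {$, c, e}. Thus FOLLOW(H) = {$, c, e}.
FOLLOW(D): in H::=D, the suffix after D is empty, so FOLLOW(D) ⊇ FOLLOW(H) = {$, c, e}. Thus FOLLOW(D) = {$, c, e}.

{$, c, e}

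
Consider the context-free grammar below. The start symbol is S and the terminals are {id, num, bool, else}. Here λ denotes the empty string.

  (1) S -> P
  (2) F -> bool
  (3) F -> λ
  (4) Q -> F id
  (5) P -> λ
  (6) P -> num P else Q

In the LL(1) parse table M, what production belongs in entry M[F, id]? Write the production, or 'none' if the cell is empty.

FIRST(F) = {λ, bool}
FIRST(P) = {λ, num}
FIRST(S) = {λ, num}  (via P)
FIRST(Q) = {bool, id}  (via F id)
FOLLOW(S) includes $ since S is the start symbol.
FOLLOW(F): in Q->F id, F is followed by id with FIRST {id}. Thus FOLLOW(F) = {id}.
For F -> bool: FIRST(bool) = {bool}, so it goes in M[F, t] for t ∈ {bool}.
For F -> λ: FIRST(λ) = {λ}, so it goes in M[F, t] for t ∈ {}; since λ ∈ FIRST, also for every t ∈ FOLLOW(F) = {id}.

F -> λ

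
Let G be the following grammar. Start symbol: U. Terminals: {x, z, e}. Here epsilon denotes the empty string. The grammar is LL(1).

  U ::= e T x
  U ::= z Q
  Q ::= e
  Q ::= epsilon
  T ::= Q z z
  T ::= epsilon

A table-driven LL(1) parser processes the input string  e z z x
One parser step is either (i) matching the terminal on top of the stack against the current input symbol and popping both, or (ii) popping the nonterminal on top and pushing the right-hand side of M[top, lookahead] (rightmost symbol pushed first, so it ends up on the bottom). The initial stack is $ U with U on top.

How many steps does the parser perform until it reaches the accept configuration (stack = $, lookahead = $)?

     Stack      Input      Action
  1  $ U        e z z x $  expand U ::= e T x
  2  $ x T e    e z z x $  match e
  3  $ x T      z z x $    expand T ::= Q z z
  4  $ x z z Q  z z x $    expand Q ::= epsilon
  5  $ x z z    z z x $    match z
  6  $ x z      z x $      match z
  7  $ x        x $        match x
Accept reached after 7 steps.

7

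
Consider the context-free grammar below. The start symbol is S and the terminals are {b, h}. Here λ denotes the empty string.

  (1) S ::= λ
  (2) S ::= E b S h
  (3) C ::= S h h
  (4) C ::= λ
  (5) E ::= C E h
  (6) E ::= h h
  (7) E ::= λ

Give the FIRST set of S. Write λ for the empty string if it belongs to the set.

FIRST(S) = {λ, b, h}  (via E b S h)
FIRST(C) = {λ, b, h}  (via S h h)
FIRST(E) = {λ, b, h}  (via C E h)

{λ, b, h}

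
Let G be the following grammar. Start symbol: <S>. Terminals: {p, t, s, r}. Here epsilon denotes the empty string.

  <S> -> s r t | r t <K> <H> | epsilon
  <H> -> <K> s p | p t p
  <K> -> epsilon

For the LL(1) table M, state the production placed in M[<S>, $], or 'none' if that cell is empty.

<S> -> epsilon

FIRST(<S>): from <S>->s r t we get {s}; from <S>->r t <K> <H> we get {r}; from <S>->epsilon we get {epsilon}. So FIRST(<S>) = {epsilon, r, s}.
FIRST(<K>): from <K>->epsilon we get {epsilon}. So FIRST(<K>) = {epsilon}.
FIRST(<H>): from <H>-><K> s p we get {s}; from <H>->p t p we get {p}. So FIRST(<H>) = {p, s}.
FOLLOW(<S>) includes $ since <S> is the start symbol.
FOLLOW(<S>): <S> appears on no right-hand side. Thus FOLLOW(<S>) = {$}.
For <S> -> s r t: FIRST(s r t) = {s}, so it goes in M[<S>, t] for t ∈ {s}.
For <S> -> r t <K> <H>: FIRST(r t <K> <H>) = {r}, so it goes in M[<S>, t] for t ∈ {r}.
For <S> -> epsilon: FIRST(epsilon) = {epsilon}, so it goes in M[<S>, t] for t ∈ {}; since epsilon ∈ FIRST, also for every t ∈ FOLLOW(<S>) = {$}.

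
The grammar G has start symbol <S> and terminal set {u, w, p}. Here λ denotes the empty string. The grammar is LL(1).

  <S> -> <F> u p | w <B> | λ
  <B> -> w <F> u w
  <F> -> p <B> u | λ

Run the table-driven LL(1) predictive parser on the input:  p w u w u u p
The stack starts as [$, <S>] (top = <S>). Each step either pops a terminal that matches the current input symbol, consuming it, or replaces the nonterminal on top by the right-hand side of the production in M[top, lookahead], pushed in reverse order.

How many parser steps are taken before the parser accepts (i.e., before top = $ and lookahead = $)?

step 1: stack=$ <S>  input=p w u w u u p $  — expand <S> -> <F> u p
step 2: stack=$ p u <F>  input=p w u w u u p $  — expand <F> -> p <B> u
step 3: stack=$ p u u <B> p  input=p w u w u u p $  — match p
step 4: stack=$ p u u <B>  input=w u w u u p $  — expand <B> -> w <F> u w
step 5: stack=$ p u u w u <F> w  input=w u w u u p $  — match w
step 6: stack=$ p u u w u <F>  input=u w u u p $  — expand <F> -> λ
step 7: stack=$ p u u w u  input=u w u u p $  — match u
step 8: stack=$ p u u w  input=w u u p $  — match w
step 9: stack=$ p u u  input=u u p $  — match u
step 10: stack=$ p u  input=u p $  — match u
step 11: stack=$ p  input=p $  — match p
Accept reached after 11 steps.

11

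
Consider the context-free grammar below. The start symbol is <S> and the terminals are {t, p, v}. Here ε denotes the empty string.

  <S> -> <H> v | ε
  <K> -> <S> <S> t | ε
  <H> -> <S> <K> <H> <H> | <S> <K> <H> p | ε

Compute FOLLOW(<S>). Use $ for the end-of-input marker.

FIRST(<S>) = {ε, p, t, v}  (via <H> v)
FIRST(<K>) = {ε, p, t, v}  (via <S> <S> t)
FIRST(<H>) = {ε, p, t, v}  (via <S> <K> <H> <H>, <S> <K> <H> p)
FOLLOW(<S>) includes $ since <S> is the start symbol.
FOLLOW(<H>): in <S>-><H> v, <H> is followed by v with FIRST {v}; in <H>-><S> <K> <H> <H> (occurrence 1), <H> is followed by <H> with FIRST {ε, p, t, v}; in <H>-><S> <K> <H> <H> (occurrence 1), the suffix after <H> is nullable (adds nothing new); in <H>-><S> <K> <H> <H> (occurrence 2), the suffix after <H> is empty (adds nothing new); in <H>-><S> <K> <H> p, <H> is followed by p with FIRST {p}. Thus FOLLOW(<H>) = {p, t, v}.
FOLLOW(<S>): in <K>-><S> <S> t (occurrence 1), <S> is followed by <S> t with FIRST {p, t, v}; in <K>-><S> <S> t (occurrence 2), <S> is followed by t with FIRST {t}; in <H>-><S> <K> <H> <H>, <S> is followed by <K> <H> <H> with FIRST {ε, p, t, v}; in <H>-><S> <K> <H> <H>, the suffix after <S> is nullable, so FOLLOW(<S>) ⊇ FOLLOW(<H>) = {p, t, v}; in <H>-><S> <K> <H> p, <S> is followed by <K> <H> p with FIRST {p, t, v}. Thus FOLLOW(<S>) = {$, p, t, v}.
FOLLOW(<K>): in <H>-><S> <K> <H> <H>, <K> is followed by <H> <H> with FIRST {ε, p, t, v}; in <H>-><S> <K> <H> <H>, the suffix after <K> is nullable, so FOLLOW(<K>) ⊇ FOLLOW(<H>) = {p, t, v}; in <H>-><S> <K> <H> p, <K> is followed by <H> p with FIRST {p, t, v}. Thus FOLLOW(<K>) = {p, t, v}.

{$, p, t, v}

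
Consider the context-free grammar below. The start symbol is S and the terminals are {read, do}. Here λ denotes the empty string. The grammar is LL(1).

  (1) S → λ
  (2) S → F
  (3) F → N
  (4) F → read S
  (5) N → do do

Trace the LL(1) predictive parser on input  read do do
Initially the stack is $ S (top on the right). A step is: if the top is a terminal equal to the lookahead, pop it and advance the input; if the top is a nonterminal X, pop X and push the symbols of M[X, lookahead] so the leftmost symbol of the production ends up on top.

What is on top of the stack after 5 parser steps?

     Stack     Input         Action
  1  $ S       read do do $  expand S → F
  2  $ F       read do do $  expand F → read S
  3  $ S read  read do do $  match read
  4  $ S       do do $       expand S → F
  5  $ F       do do $       expand F → N
Stack after step 5: $ N (top = N).

N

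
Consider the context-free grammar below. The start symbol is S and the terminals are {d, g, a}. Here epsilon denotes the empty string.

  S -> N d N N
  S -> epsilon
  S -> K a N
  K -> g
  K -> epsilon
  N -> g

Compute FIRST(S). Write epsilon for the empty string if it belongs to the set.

{epsilon, a, g}

FIRST(K) = {epsilon, g}
FIRST(N) = {g}
FIRST(S) = {epsilon, a, g}  (via N d N N, K a N)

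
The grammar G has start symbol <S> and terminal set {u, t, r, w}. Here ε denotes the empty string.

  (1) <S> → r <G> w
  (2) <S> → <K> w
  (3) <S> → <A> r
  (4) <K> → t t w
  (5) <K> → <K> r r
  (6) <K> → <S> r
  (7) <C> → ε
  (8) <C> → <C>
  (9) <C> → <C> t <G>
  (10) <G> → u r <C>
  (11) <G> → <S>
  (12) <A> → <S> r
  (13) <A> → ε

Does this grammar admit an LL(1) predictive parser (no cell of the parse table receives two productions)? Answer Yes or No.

FIRST(<S>) = {r, t}
FIRST(<K>) = {r, t}
FIRST(<C>) = {ε, t}
FIRST(<G>) = {r, t, u}
FIRST(<A>) = {ε, r, t}
FOLLOW(<S>) = {$, r, t, w}
FOLLOW(<K>) = {r, w}
FOLLOW(<C>) = {t, w}
FOLLOW(<G>) = {t, w}
FOLLOW(<A>) = {r}
Cell M[<A>, r] receives both <A> → <S> r and <A> → ε — the grammar is not LL(1).

No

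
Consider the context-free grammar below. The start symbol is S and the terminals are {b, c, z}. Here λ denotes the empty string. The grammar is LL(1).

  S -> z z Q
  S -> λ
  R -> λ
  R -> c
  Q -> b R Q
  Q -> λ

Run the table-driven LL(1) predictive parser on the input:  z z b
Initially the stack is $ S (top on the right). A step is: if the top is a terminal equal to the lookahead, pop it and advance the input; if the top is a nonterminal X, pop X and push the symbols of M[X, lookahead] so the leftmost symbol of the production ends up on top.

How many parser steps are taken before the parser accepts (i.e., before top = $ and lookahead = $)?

7

     Stack    Input    Action
  1  $ S      z z b $  expand S -> z z Q
  2  $ Q z z  z z b $  match z
  3  $ Q z    z b $    match z
  4  $ Q      b $      expand Q -> b R Q
  5  $ Q R b  b $      match b
  6  $ Q R    $        expand R -> λ
  7  $ Q      $        expand Q -> λ
Accept reached after 7 steps.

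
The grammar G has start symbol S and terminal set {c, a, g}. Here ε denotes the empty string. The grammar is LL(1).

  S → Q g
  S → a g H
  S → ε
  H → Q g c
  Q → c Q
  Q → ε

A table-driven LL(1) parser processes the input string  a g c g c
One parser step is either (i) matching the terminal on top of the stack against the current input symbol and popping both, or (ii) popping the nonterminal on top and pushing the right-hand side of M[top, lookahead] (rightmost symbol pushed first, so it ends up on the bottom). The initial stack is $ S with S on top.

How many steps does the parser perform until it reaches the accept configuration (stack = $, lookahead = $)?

     Stack      Input        Action
  1  $ S        a g c g c $  expand S → a g H
  2  $ H g a    a g c g c $  match a
  3  $ H g      g c g c $    match g
  4  $ H        c g c $      expand H → Q g c
  5  $ c g Q    c g c $      expand Q → c Q
  6  $ c g Q c  c g c $      match c
  7  $ c g Q    g c $        expand Q → ε
  8  $ c g      g c $        match g
  9  $ c        c $          match c
Accept reached after 9 steps.

9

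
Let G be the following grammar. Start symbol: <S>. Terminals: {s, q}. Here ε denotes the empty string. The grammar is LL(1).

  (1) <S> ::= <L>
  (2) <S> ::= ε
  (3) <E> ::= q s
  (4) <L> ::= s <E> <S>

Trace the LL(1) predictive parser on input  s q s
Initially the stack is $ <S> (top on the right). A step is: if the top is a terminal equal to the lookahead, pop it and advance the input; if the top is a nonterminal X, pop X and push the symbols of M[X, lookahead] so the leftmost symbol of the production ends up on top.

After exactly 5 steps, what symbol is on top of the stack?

     Stack        Input    Action
  1  $ <S>        s q s $  expand <S> ::= <L>
  2  $ <L>        s q s $  expand <L> ::= s <E> <S>
  3  $ <S> <E> s  s q s $  match s
  4  $ <S> <E>    q s $    expand <E> ::= q s
  5  $ <S> s q    q s $    match q
Stack after step 5: $ <S> s (top = s).

s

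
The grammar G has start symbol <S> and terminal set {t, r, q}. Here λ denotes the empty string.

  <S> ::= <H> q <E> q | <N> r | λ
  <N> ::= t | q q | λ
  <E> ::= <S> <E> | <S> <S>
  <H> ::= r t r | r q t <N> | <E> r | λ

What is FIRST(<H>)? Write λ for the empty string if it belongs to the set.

{λ, q, r, t}

FIRST(<N>): from <N>::=t we get {t}; from <N>::=q q we get {q}; from <N>::=λ we get {λ}. So FIRST(<N>) = {λ, q, t}.
FIRST(<S>): from <S>::=<H> q <E> q we get {q, r, t}; from <S>::=<N> r we get {q, r, t}; from <S>::=λ we get {λ}. So FIRST(<S>) = {λ, q, r, t}.
FIRST(<E>): from <E>::=<S> <E> we get {λ, q, r, t}; from <E>::=<S> <S> we get {λ, q, r, t}. So FIRST(<E>) = {λ, q, r, t}.
FIRST(<H>): from <H>::=r t r we get {r}; from <H>::=r q t <N> we get {r}; from <H>::=<E> r we get {q, r, t}; from <H>::=λ we get {λ}. So FIRST(<H>) = {λ, q, r, t}.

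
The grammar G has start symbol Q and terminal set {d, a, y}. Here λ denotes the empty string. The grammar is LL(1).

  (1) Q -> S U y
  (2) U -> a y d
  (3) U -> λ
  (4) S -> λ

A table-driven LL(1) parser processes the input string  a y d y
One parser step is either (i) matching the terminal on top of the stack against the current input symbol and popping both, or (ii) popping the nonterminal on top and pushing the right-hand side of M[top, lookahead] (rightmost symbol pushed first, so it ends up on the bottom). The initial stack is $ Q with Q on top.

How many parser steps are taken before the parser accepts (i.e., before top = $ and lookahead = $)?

7

step 1: stack=$ Q  input=a y d y $  — expand Q -> S U y
step 2: stack=$ y U S  input=a y d y $  — expand S -> λ
step 3: stack=$ y U  input=a y d y $  — expand U -> a y d
step 4: stack=$ y d y a  input=a y d y $  — match a
step 5: stack=$ y d y  input=y d y $  — match y
step 6: stack=$ y d  input=d y $  — match d
step 7: stack=$ y  input=y $  — match y
Accept reached after 7 steps.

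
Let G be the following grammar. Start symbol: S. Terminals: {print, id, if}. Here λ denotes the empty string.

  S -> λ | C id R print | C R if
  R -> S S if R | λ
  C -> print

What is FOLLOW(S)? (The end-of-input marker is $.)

FIRST(C): from C->print we get {print}. So FIRST(C) = {print}.
FIRST(S): from S->λ we get {λ}; from S->C id R print we get {print}; from S->C R if we get {print}. So FIRST(S) = {λ, print}.
FIRST(R): from R->S S if R we get {if, print}; from R->λ we get {λ}. So FIRST(R) = {λ, if, print}.
FOLLOW(S) includes $ since S is the start symbol.
FOLLOW(S): in R->S S if R (occurrence 1), S is followed by S if R with FIRST {if, print}; in R->S S if R (occurrence 2), S is followed by if R with FIRST {if}. Thus FOLLOW(S) = {$, if, print}.
FOLLOW(R): in S->C id R print, R is followed by print with FIRST {print}; in S->C R if, R is followed by if with FIRST {if}; in R->S S if R, the suffix after R is empty (adds nothing new). Thus FOLLOW(R) = {if, print}.
FOLLOW(C): in S->C id R print, C is followed by id R print with FIRST {id}; in S->C R if, C is followed by R if with FIRST {if, print}. Thus FOLLOW(C) = {id, if, print}.

{$, if, print}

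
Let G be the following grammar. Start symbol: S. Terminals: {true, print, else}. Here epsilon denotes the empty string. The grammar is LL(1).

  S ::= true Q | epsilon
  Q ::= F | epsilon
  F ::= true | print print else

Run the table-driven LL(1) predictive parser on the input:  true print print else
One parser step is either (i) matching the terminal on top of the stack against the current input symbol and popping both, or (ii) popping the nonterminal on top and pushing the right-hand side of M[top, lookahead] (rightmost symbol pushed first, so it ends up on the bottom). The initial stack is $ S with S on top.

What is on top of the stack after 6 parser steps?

else

step 1: stack=$ S  input=true print print else $  — expand S ::= true Q
step 2: stack=$ Q true  input=true print print else $  — match true
step 3: stack=$ Q  input=print print else $  — expand Q ::= F
step 4: stack=$ F  input=print print else $  — expand F ::= print print else
step 5: stack=$ else print print  input=print print else $  — match print
step 6: stack=$ else print  input=print else $  — match print
Stack after step 6: $ else (top = else).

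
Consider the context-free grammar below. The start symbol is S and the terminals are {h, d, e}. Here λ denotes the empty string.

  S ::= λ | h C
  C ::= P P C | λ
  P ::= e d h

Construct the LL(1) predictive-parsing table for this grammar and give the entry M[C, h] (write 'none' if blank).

none

FIRST(S) = {λ, h}
FIRST(P) = {e}
FIRST(C) = {λ, e}  (via P P C)
FOLLOW(S) includes $ since S is the start symbol.
FOLLOW(S): S appears on no right-hand side. Thus FOLLOW(S) = {$}.
FOLLOW(C): in S::=h C, the suffix after C is empty, so FOLLOW(C) ⊇ FOLLOW(S) = {$}; in C::=P P C, the suffix after C is empty (adds nothing new). Thus FOLLOW(C) = {$}.
For C ::= P P C: FIRST(P P C) = {e}, so it goes in M[C, t] for t ∈ {e}.
For C ::= λ: FIRST(λ) = {λ}, so it goes in M[C, t] for t ∈ {}; since λ ∈ FIRST, also for every t ∈ FOLLOW(C) = {$}.
None of these place a production in M[C, h].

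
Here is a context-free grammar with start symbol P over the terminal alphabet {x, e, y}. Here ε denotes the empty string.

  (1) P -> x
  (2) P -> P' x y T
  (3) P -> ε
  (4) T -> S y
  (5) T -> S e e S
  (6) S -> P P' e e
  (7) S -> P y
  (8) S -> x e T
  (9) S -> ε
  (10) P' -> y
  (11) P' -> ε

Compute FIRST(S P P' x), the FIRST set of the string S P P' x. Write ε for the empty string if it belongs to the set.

FIRST(P') = {ε, y}
FIRST(P) = {ε, x, y}  (via P' x y T)
FIRST(S) = {ε, e, x, y}  (via P P' e e, P y)
FIRST(T) = {e, x, y}  (via S y, S e e S)
FIRST(S P P' x): take FIRST of each symbol in turn, carrying on past any symbol whose FIRST contains ε; result {e, x, y}.

{e, x, y}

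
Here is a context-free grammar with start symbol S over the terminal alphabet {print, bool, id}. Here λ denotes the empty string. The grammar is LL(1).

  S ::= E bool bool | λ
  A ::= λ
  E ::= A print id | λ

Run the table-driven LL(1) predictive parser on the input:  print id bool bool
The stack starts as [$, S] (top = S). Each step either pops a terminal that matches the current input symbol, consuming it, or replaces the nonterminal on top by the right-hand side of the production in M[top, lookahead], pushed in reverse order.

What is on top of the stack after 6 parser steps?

bool

     Stack                   Input                 Action
  1  $ S                     print id bool bool $  expand S ::= E bool bool
  2  $ bool bool E           print id bool bool $  expand E ::= A print id
  3  $ bool bool id print A  print id bool bool $  expand A ::= λ
  4  $ bool bool id print    print id bool bool $  match print
  5  $ bool bool id          id bool bool $        match id
  6  $ bool bool             bool bool $           match bool
Stack after step 6: $ bool (top = bool).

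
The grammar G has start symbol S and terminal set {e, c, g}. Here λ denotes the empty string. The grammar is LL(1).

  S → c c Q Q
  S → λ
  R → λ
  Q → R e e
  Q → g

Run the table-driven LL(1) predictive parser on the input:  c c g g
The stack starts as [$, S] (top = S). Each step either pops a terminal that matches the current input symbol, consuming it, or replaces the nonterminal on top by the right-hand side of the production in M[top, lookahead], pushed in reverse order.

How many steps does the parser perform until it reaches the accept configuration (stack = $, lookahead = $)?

7

step 1: stack=$ S  input=c c g g $  — expand S → c c Q Q
step 2: stack=$ Q Q c c  input=c c g g $  — match c
step 3: stack=$ Q Q c  input=c g g $  — match c
step 4: stack=$ Q Q  input=g g $  — expand Q → g
step 5: stack=$ Q g  input=g g $  — match g
step 6: stack=$ Q  input=g $  — expand Q → g
step 7: stack=$ g  input=g $  — match g
Accept reached after 7 steps.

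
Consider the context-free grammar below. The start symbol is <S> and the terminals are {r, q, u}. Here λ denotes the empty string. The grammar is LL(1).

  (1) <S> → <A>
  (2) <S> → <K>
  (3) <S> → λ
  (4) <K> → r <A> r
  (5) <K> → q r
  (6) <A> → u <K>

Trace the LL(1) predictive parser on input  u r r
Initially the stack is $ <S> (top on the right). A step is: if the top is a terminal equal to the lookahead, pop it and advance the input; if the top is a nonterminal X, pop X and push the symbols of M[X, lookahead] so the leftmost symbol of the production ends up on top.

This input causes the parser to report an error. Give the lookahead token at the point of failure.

r

step 1: stack=$ <S>  input=u r r $  — expand <S> → <A>
step 2: stack=$ <A>  input=u r r $  — expand <A> → u <K>
step 3: stack=$ <K> u  input=u r r $  — match u
step 4: stack=$ <K>  input=r r $  — expand <K> → r <A> r
step 5: stack=$ r <A> r  input=r r $  — match r
step 6: stack=$ r <A>  input=r $  — error: M[<A>, r] is empty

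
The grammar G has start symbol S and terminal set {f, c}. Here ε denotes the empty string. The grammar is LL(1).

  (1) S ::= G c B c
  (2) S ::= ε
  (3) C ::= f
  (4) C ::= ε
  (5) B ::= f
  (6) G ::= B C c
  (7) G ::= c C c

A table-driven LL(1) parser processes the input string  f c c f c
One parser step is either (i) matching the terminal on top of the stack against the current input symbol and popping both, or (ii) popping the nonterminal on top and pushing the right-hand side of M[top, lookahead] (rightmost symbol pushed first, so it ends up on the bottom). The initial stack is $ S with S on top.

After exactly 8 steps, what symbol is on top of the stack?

     Stack          Input        Action
  1  $ S            f c c f c $  expand S ::= G c B c
  2  $ c B c G      f c c f c $  expand G ::= B C c
  3  $ c B c c C B  f c c f c $  expand B ::= f
  4  $ c B c c C f  f c c f c $  match f
  5  $ c B c c C    c c f c $    expand C ::= ε
  6  $ c B c c      c c f c $    match c
  7  $ c B c        c f c $      match c
  8  $ c B          f c $        expand B ::= f
Stack after step 8: $ c f (top = f).

f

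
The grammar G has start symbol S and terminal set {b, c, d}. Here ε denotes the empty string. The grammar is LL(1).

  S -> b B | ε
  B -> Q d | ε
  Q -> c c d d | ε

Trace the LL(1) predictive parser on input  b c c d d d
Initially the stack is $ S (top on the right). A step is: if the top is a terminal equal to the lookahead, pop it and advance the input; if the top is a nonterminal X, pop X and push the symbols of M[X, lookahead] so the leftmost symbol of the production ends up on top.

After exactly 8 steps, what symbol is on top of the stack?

step 1: stack=$ S  input=b c c d d d $  — expand S -> b B
step 2: stack=$ B b  input=b c c d d d $  — match b
step 3: stack=$ B  input=c c d d d $  — expand B -> Q d
step 4: stack=$ d Q  input=c c d d d $  — expand Q -> c c d d
step 5: stack=$ d d d c c  input=c c d d d $  — match c
step 6: stack=$ d d d c  input=c d d d $  — match c
step 7: stack=$ d d d  input=d d d $  — match d
step 8: stack=$ d d  input=d d $  — match d
Stack after step 8: $ d (top = d).

d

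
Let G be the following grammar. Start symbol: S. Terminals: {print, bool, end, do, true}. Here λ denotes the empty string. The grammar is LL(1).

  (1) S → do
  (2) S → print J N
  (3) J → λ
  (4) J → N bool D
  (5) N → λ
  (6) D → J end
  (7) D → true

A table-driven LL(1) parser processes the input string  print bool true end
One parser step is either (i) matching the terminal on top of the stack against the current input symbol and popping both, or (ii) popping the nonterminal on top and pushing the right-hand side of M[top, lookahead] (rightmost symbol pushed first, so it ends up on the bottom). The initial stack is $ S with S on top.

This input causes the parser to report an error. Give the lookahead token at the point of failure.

step 1: stack=$ S  input=print bool true end $  — expand S → print J N
step 2: stack=$ N J print  input=print bool true end $  — match print
step 3: stack=$ N J  input=bool true end $  — expand J → N bool D
step 4: stack=$ N D bool N  input=bool true end $  — expand N → λ
step 5: stack=$ N D bool  input=bool true end $  — match bool
step 6: stack=$ N D  input=true end $  — expand D → true
step 7: stack=$ N true  input=true end $  — match true
step 8: stack=$ N  input=end $  — error: M[N, end] is empty

end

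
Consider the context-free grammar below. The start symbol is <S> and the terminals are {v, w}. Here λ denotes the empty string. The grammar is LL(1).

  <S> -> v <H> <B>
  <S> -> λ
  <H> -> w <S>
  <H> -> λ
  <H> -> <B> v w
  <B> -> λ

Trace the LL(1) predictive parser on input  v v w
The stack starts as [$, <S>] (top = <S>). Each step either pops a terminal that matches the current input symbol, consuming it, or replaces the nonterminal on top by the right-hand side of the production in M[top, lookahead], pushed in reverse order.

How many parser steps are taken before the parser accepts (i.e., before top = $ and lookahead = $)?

7

     Stack          Input    Action
  1  $ <S>          v v w $  expand <S> -> v <H> <B>
  2  $ <B> <H> v    v v w $  match v
  3  $ <B> <H>      v w $    expand <H> -> <B> v w
  4  $ <B> w v <B>  v w $    expand <B> -> λ
  5  $ <B> w v      v w $    match v
  6  $ <B> w        w $      match w
  7  $ <B>          $        expand <B> -> λ
Accept reached after 7 steps.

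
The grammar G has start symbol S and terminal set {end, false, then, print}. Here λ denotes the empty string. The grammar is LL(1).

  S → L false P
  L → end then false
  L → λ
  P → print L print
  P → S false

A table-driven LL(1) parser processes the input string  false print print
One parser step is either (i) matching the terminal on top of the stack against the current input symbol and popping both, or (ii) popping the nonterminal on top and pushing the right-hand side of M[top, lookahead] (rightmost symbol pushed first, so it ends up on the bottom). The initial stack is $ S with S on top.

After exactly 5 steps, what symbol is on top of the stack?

L

     Stack            Input                Action
  1  $ S              false print print $  expand S → L false P
  2  $ P false L      false print print $  expand L → λ
  3  $ P false        false print print $  match false
  4  $ P              print print $        expand P → print L print
  5  $ print L print  print print $        match print
Stack after step 5: $ print L (top = L).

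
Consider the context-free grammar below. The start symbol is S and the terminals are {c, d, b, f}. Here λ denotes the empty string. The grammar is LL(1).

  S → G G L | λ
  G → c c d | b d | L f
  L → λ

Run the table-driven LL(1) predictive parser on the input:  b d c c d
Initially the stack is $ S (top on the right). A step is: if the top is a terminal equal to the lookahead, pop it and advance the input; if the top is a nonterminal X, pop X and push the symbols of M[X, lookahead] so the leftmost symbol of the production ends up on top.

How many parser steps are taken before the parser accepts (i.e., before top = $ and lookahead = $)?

step 1: stack=$ S  input=b d c c d $  — expand S → G G L
step 2: stack=$ L G G  input=b d c c d $  — expand G → b d
step 3: stack=$ L G d b  input=b d c c d $  — match b
step 4: stack=$ L G d  input=d c c d $  — match d
step 5: stack=$ L G  input=c c d $  — expand G → c c d
step 6: stack=$ L d c c  input=c c d $  — match c
step 7: stack=$ L d c  input=c d $  — match c
step 8: stack=$ L d  input=d $  — match d
step 9: stack=$ L  input=$  — expand L → λ
Accept reached after 9 steps.

9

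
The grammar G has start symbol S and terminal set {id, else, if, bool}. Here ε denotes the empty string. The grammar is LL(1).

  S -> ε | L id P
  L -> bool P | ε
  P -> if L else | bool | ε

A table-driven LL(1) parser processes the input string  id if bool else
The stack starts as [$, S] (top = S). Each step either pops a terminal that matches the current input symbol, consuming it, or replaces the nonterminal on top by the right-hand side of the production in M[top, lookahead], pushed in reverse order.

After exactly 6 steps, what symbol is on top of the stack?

step 1: stack=$ S  input=id if bool else $  — expand S -> L id P
step 2: stack=$ P id L  input=id if bool else $  — expand L -> ε
step 3: stack=$ P id  input=id if bool else $  — match id
step 4: stack=$ P  input=if bool else $  — expand P -> if L else
step 5: stack=$ else L if  input=if bool else $  — match if
step 6: stack=$ else L  input=bool else $  — expand L -> bool P
Stack after step 6: $ else P bool (top = bool).

bool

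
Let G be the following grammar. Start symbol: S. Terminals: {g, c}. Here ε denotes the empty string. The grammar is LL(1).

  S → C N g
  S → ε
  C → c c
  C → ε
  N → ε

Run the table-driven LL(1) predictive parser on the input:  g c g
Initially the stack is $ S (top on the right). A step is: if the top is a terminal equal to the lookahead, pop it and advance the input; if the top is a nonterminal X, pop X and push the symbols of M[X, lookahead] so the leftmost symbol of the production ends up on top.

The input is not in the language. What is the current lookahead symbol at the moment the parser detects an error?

     Stack    Input    Action
  1  $ S      g c g $  expand S → C N g
  2  $ g N C  g c g $  expand C → ε
  3  $ g N    g c g $  expand N → ε
  4  $ g      g c g $  match g
  5  $        c g $    error: stack empty but input remains

c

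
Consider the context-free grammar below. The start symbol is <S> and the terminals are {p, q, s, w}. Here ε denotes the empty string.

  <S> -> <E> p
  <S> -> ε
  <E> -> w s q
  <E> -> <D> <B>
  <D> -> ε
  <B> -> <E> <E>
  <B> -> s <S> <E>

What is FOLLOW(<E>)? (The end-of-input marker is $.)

FIRST(<D>): from <D>->ε we get {ε}. So FIRST(<D>) = {ε}.
FIRST(<S>): from <S>-><E> p we get {s, w}; from <S>->ε we get {ε}. So FIRST(<S>) = {ε, s, w}.
FIRST(<E>): from <E>->w s q we get {w}; from <E>-><D> <B> we get {s, w}. So FIRST(<E>) = {s, w}.
FIRST(<B>): from <B>-><E> <E> we get {s, w}; from <B>->s <S> <E> we get {s}. So FIRST(<B>) = {s, w}.
FOLLOW(<S>) includes $ since <S> is the start symbol.
FOLLOW(<S>): in <B>->s <S> <E>, <S> is followed by <E> with FIRST {s, w}. Thus FOLLOW(<S>) = {$, s, w}.
FOLLOW(<D>): in <E>-><D> <B>, <D> is followed by <B> with FIRST {s, w}. Thus FOLLOW(<D>) = {s, w}.
FOLLOW(<E>): in <S>-><E> p, <E> is followed by p with FIRST {p}; in <B>-><E> <E> (occurrence 1), <E> is followed by <E> with FIRST {s, w}; in <B>-><E> <E> (occurrence 2), the suffix after <E> is empty, so FOLLOW(<E>) ⊇ FOLLOW(<B>) = {p, s, w}; in <B>->s <S> <E>, the suffix after <E> is empty, so FOLLOW(<E>) ⊇ FOLLOW(<B>) = {p, s, w}. Thus FOLLOW(<E>) = {p, s, w}.
FOLLOW(<B>): in <E>-><D> <B>, the suffix after <B> is empty, so FOLLOW(<B>) ⊇ FOLLOW(<E>) = {p, s, w}. Thus FOLLOW(<B>) = {p, s, w}.

{p, s, w}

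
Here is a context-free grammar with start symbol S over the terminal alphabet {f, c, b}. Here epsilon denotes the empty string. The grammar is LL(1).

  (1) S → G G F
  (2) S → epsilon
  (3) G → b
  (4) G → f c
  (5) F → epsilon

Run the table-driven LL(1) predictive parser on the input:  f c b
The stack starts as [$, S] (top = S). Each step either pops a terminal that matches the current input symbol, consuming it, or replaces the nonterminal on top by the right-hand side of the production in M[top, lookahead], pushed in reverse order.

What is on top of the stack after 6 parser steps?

     Stack      Input    Action
  1  $ S        f c b $  expand S → G G F
  2  $ F G G    f c b $  expand G → f c
  3  $ F G c f  f c b $  match f
  4  $ F G c    c b $    match c
  5  $ F G      b $      expand G → b
  6  $ F b      b $      match b
Stack after step 6: $ F (top = F).

F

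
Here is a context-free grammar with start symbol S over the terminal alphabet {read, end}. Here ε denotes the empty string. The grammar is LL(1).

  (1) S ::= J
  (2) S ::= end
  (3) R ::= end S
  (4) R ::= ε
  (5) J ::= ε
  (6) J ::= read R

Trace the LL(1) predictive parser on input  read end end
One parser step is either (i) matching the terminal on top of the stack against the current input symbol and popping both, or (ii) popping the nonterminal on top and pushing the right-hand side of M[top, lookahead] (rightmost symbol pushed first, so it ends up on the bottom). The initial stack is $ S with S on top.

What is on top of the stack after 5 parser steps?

S

step 1: stack=$ S  input=read end end $  — expand S ::= J
step 2: stack=$ J  input=read end end $  — expand J ::= read R
step 3: stack=$ R read  input=read end end $  — match read
step 4: stack=$ R  input=end end $  — expand R ::= end S
step 5: stack=$ S end  input=end end $  — match end
Stack after step 5: $ S (top = S).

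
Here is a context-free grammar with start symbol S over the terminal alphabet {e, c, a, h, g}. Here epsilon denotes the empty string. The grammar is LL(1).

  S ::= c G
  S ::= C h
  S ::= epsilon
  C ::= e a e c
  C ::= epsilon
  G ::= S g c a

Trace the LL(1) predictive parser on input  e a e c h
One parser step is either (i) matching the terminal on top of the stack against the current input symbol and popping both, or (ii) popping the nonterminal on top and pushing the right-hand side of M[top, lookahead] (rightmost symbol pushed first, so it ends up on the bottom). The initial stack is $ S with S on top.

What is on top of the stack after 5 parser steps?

step 1: stack=$ S  input=e a e c h $  — expand S ::= C h
step 2: stack=$ h C  input=e a e c h $  — expand C ::= e a e c
step 3: stack=$ h c e a e  input=e a e c h $  — match e
step 4: stack=$ h c e a  input=a e c h $  — match a
step 5: stack=$ h c e  input=e c h $  — match e
Stack after step 5: $ h c (top = c).

c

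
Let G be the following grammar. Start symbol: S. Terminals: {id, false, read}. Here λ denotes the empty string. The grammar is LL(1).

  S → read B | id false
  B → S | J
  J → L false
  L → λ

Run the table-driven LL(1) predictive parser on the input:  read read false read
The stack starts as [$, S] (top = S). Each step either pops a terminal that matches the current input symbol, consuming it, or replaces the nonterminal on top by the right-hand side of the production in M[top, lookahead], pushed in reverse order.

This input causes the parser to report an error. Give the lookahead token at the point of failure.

read

step 1: stack=$ S  input=read read false read $  — expand S → read B
step 2: stack=$ B read  input=read read false read $  — match read
step 3: stack=$ B  input=read false read $  — expand B → S
step 4: stack=$ S  input=read false read $  — expand S → read B
step 5: stack=$ B read  input=read false read $  — match read
step 6: stack=$ B  input=false read $  — expand B → J
step 7: stack=$ J  input=false read $  — expand J → L false
step 8: stack=$ false L  input=false read $  — expand L → λ
step 9: stack=$ false  input=false read $  — match false
step 10: stack=$  input=read $  — error: stack empty but input remains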